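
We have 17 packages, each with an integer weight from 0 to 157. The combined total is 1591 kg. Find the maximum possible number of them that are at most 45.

9

Suppose k of them are at most 45. Those contribute at most 45 each and the rest at most 157 each.
So the total is at most 45k + 157(17 − k) = 2669 − 112k. This must still be ≥ 1591, so k ≤ 9.
k = 9 is achieved by 9 values at 45 and 8 at 157, total 1661; lower one of the 157's by 70 (still > 45) to reach 1591.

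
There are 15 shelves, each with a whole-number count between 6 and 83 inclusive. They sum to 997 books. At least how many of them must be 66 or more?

2

If only k of them are at least 66, the other 15 − k are at most 65, so the total is at most k·83 + (15 − k)·65.
This must reach 997, so k·83 + (15 − k)·65 ≥ 997, giving k ≥ 2.
Exactly 2 works: 2 values at 83 and 13 at 65 total 1011; lower one of the high values by 14 (still ≥ 66) to hit 997.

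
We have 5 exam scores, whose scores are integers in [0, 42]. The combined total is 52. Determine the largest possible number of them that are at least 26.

Suppose k of them are at least 26. Those contribute at least 26 each and the other 5 − k at least 0 each.
So the total is at least 26k + 0(5 − k) = 0 + 26k. This must be ≤ 52, giving k ≤ 2.
k = 2 is achieved by 2 values at 26 and 3 at 0, total 52.

2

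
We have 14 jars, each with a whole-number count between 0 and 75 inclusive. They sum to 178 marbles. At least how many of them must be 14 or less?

3

Each value above 14 is at least 15, contributing at least 15 − 0 = 15 above the floor 0.
The sum exceeds the floor total 0 by 178, so at most ⌊178/15⌋ = 11 exceed 14, and at least 3 are ≤ 14.
Exactly 3 works: 3 values at 0 and 11 at 15 total 165; raise one of the low values by 13 (still ≤ 14) to hit 178.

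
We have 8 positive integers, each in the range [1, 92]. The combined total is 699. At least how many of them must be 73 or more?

If only k of them are at least 73, the other 8 − k are at most 72, so the total is at most k·92 + (8 − k)·72.
This must reach 699, so k·92 + (8 − k)·72 ≥ 699, giving k ≥ 7.
Exactly 7 works: 7 values at 92 and 1 at 72 total 716; lower one of the high values by 17 (still ≥ 73) to hit 699.

7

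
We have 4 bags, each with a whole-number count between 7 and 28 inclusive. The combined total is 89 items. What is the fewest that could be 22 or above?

Each value short of 22 is at most 21, costing at least 28 − 21 = 7 against the maximum total of 112.
We can afford to lose at most 112 − 89 = 23, so at most ⌊23/7⌋ = 3 fall short, and at least 1 are ≥ 22.
Exactly 1 works: 1 value at 28 and 3 at 21 total 91; lower one of the high values by 2 (still ≥ 22) to hit 89.

1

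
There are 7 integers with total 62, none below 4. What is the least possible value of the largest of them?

9

Some value must be at least ⌈62/7⌉ = 9, since 7 × 8 = 56 < 62.
Equality holds with 6 values of 9 and 1 value of 8.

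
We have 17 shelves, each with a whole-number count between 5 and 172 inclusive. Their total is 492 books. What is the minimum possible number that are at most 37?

5

If only k of them are at most 37, the other 17 − k are at least 38, so the total is at least (17 − k)·38 + k·5.
This is ≤ 492, so (17 − k)·38 + 5k ≤ 492, which gives k ≥ 5.
Exactly 5 works: 5 values at 5 and 12 at 38 total 481; raise one of the low values by 11 (still ≤ 37) to hit 492.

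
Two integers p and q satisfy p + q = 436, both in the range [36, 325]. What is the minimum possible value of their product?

36075

For a fixed sum, pq is smallest when p and q are as far apart as possible.
The extreme feasible split is p = 111, q = 325, giving pq = 36075.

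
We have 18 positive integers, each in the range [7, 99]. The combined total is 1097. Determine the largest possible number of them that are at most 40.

11

Suppose k of them are at most 40. Those contribute at most 40 each and the rest at most 99 each.
So the total is at most 40k + 99(18 − k) = 1782 − 59k. This must still be ≥ 1097, so k ≤ 11.
k = 11 is achieved by 11 values at 40 and 7 at 99, total 1133; lower one of the 99's by 36 (still > 40) to reach 1097.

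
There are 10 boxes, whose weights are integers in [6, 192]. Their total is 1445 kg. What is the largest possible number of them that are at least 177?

Suppose k of them are at least 177. Those contribute at least 177 each and the other 10 − k at least 6 each.
So the total is at least 177k + 6(10 − k) = 60 + 171k. This must be ≤ 1445, giving k ≤ 8.
k = 8 is achieved by 8 values at 177 and 2 at 6, total 1428; add 17 to one value (staying below 177) to reach 1445.

8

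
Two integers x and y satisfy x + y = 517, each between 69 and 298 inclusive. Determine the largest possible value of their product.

66822

With x + y fixed, xy peaks when the two are closest together.
Taking x = 258 and y = 259 (both in [69, 298]) gives xy = 66822.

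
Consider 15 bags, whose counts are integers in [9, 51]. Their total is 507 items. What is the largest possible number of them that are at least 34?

14

If k of the values are ≥ 34, the total is ≥ 34k + 9(15 − k).
Setting 34k + 9(15 − k) ≤ 507 gives 25k ≤ 372, so k ≤ 14.
k = 14 is achieved by 14 values at 34 and 1 at 9, total 485; add 22 to one value (staying below 34) to reach 507.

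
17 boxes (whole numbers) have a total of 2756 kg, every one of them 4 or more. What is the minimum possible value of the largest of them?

163

Some value must be at least ⌈2756/17⌉ = 163, since 17 × 162 = 2754 < 2756.
Taking 15 copies of 162 and 2 copies of 163 gives exactly 2756, so 163 is attained.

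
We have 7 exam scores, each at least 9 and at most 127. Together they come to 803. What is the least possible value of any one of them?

41

To make one score as small as possible, make the other 6 as large as possible.
The other 6 contribute at most 6 × 127 = 762, leaving at least 803 − 762 = 41.
Since 41 ≥ 9, this is achievable: one at 41 and 6 at 127.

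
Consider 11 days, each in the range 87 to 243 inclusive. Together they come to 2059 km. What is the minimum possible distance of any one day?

To make one day as small as possible, make the other 10 as large as possible.
The other 10 can take up 10 × 243 = 2430 ≥ 2059 − 87, so one day can sit at its floor of 87.
Achievable: one at 87 and the other 10 totalling 1972, which fits since 10 × 87 ≤ 1972 ≤ 10 × 243.

87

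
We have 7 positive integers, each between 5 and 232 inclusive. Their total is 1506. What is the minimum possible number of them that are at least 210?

If only k of them are at least 210, the other 7 − k are at most 209, so the total is at most k·232 + (7 − k)·209.
This must reach 1506, so k·232 + (7 − k)·209 ≥ 1506, giving k ≥ 2.
Exactly 2 works: 2 values at 232 and 5 at 209 total 1509; lower one of the high values by 3 (still ≥ 210) to hit 1506.

2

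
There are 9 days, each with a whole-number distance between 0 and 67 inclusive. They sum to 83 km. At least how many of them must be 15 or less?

4

Let j be the number exceeding 15. Then the total is ≥ 16·j + 0·(9 − j) = 0 + 16j.
So 16j ≤ 83 and j ≤ 5; hence at least 9 − 5 = 4 are ≤ 15.
Exactly 4 works: 4 values at 0 and 5 at 16 total 80; raise one of the low values by 3 (still ≤ 15) to hit 83.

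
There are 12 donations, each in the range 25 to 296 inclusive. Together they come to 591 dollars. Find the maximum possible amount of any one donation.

296

To make one donation as large as possible, make the other 11 as small as possible.
The other 11 contribute at least 11 × 25 = 275, leaving at most 591 − 275 = 316.
But each donation is capped at 296, so the maximum is 296.
Achievable: one at 296 and the other 11 totalling 295, which fits since 11 × 25 ≤ 295 ≤ 11 × 296.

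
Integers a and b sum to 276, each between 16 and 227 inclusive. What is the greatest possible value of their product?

19044

For a fixed sum, the product ab is largest when a and b are as close as possible.
Taking a = 138 and b = 138 (both in [16, 227]) gives ab = 19044.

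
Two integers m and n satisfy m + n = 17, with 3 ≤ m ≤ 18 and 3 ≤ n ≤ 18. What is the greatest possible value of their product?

72

mn = m(17 − m) is maximized when m is as near 17/2 as the bounds allow.
Taking m = 8 and n = 9 (both in [3, 18]) gives mn = 72.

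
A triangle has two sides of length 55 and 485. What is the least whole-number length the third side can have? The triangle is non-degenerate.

The third side must exceed |55 − 485| = 430.
The smallest integer above 430 is 431.

431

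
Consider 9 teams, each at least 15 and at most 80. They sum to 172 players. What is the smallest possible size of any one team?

15

Minimizing one value means maximizing the remaining 8.
The other 8 can take up 8 × 80 = 640 ≥ 172 − 15, so one team can sit at its floor of 15.
Achievable: one at 15 and the other 8 totalling 157, which fits since 8 × 15 ≤ 157 ≤ 8 × 80.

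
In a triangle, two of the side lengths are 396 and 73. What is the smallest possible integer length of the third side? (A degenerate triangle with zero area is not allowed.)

The third side must exceed |396 − 73| = 323.
The smallest integer above 323 is 324.

324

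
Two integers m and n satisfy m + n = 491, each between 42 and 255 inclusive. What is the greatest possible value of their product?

60270

For a fixed sum, the product mn is largest when m and n are as close as possible.
Taking m = 245 and n = 246 (both in [42, 255]) gives mn = 60270.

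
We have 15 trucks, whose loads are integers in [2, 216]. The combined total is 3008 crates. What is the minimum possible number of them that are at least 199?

3

Each value short of 199 is at most 198, costing at least 216 − 198 = 18 against the maximum total of 3240.
We can afford to lose at most 3240 − 3008 = 232, so at most ⌊232/18⌋ = 12 fall short, and at least 3 are ≥ 199.
Exactly 3 works: 3 values at 216 and 12 at 198 total 3024; lower one of the high values by 16 (still ≥ 199) to hit 3008.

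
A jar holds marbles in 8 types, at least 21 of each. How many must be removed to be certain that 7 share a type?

49

In the worst case you draw 6 of each of the 8 types: 8 × 6 = 48.
One more forces 7 of some type, so 48 + 1 = 49.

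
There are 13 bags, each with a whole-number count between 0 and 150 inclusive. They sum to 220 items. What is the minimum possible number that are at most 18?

If only k of them are at most 18, the other 13 − k are at least 19, so the total is at least (13 − k)·19 + k·0.
This is ≤ 220, so (13 − k)·19 + 0k ≤ 220, which gives k ≥ 2.
Exactly 2 works: 2 values at 0 and 11 at 19 total 209; raise one of the low values by 11 (still ≤ 18) to hit 220.

2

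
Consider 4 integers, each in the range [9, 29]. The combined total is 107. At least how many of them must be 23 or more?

Each value short of 23 is at most 22, costing at least 29 − 22 = 7 against the maximum total of 116.
We can afford to lose at most 116 − 107 = 9, so at most ⌊9/7⌋ = 1 fall short, and at least 3 are ≥ 23.
Exactly 3 works: 3 values at 29 and 1 at 22 total 109; lower one of the high values by 2 (still ≥ 23) to hit 107.

3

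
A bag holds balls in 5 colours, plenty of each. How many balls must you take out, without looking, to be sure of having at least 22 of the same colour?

106

In the worst case you draw 21 of each of the 5 colours: 5 × 21 = 105.
One more forces 22 of some colour, so 105 + 1 = 106.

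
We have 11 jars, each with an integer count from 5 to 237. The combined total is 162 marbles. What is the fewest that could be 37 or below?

Each value above 37 is at least 38, contributing at least 38 − 5 = 33 above the floor 5.
The sum exceeds the floor total 55 by 107, so at most ⌊107/33⌋ = 3 exceed 37, and at least 8 are ≤ 37.
Exactly 8 works: 8 values at 5 and 3 at 38 total 154; raise one of the low values by 8 (still ≤ 37) to hit 162.

8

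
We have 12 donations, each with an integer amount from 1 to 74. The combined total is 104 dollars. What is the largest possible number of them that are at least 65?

1

Suppose k of them are at least 65. Those contribute at least 65 each and the other 12 − k at least 1 each.
So the total is at least 65k + 1(12 − k) = 12 + 64k. This must be ≤ 104, giving k ≤ 1.
k = 1 is achieved by 1 value at 65 and 11 at 1, total 76; add 28 to one value (staying below 65) to reach 104.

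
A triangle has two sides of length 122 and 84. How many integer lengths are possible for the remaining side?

The triangle inequality gives |122 − 84| < c < 122 + 84, i.e. 38 < c < 206.
So c can be any integer from 39 to 205: 167 values.

167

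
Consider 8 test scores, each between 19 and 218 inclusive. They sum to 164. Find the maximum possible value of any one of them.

31

To make one score as large as possible, make the other 7 as small as possible.
The other 7 contribute at least 7 × 19 = 133, leaving at most 164 − 133 = 31.
Since 31 ≤ 218, this is achievable: one at 31 and 7 at 19.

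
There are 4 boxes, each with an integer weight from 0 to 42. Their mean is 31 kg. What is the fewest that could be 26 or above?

The total is 4 × 31 = 124.
Suppose at most 4 − j of them reach 26; then j values are ≤ 25 and the rest ≤ 42.
The total is then ≤ 25·j + 42·(4 − j) = 168 − 17j. For this to be ≥ 124 we need j ≤ 2, so at least 4 − 2 = 2 must reach 26.
Exactly 2 works: 2 values at 42 and 2 at 25 total 134; lower one of the high values by 10 (still ≥ 26) to hit 124.

2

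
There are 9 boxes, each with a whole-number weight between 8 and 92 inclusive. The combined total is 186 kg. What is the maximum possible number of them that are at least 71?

1

If k of the values are ≥ 71, the total is ≥ 71k + 8(9 − k).
Setting 71k + 8(9 − k) ≤ 186 gives 63k ≤ 114, so k ≤ 1.
k = 1 is achieved by 1 value at 71 and 8 at 8, total 135; add 51 to one value (staying below 71) to reach 186.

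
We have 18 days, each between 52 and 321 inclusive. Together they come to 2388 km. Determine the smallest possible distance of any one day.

To make one day as small as possible, make the other 17 as large as possible.
The other 17 can take up 17 × 321 = 5457 ≥ 2388 − 52, so one day can sit at its floor of 52.
Achievable: one at 52 and the other 17 totalling 2336, which fits since 17 × 52 ≤ 2336 ≤ 17 × 321.

52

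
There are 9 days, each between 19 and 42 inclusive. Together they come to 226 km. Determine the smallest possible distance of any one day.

19

Minimizing one value means maximizing the remaining 8.
The other 8 can take up 8 × 42 = 336 ≥ 226 − 19, so one day can sit at its floor of 19.
Achievable: one at 19 and the other 8 totalling 207, which fits since 8 × 19 ≤ 207 ≤ 8 × 42.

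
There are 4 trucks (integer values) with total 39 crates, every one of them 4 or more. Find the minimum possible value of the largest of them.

The 4 values sum to 39, so their maximum is at least ⌈39/4⌉ = 10.
Taking 1 copy of 9 and 3 copies of 10 gives exactly 39, so 10 is attained.

10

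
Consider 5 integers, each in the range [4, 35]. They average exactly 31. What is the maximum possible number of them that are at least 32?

4

The total is 5 × 31 = 155.
Suppose k of them are at least 32. Those contribute at least 32 each and the other 5 − k at least 4 each.
So the total is at least 32k + 4(5 − k) = 20 + 28k. This must be ≤ 155, giving k ≤ 4.
k = 4 is achieved by 4 values at 32 and 1 at 4, total 132; add 23 to one value (staying below 32) to reach 155.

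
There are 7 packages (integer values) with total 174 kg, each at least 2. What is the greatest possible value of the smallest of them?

24

The 7 values sum to 174, so their minimum is at most ⌊174/7⌋ = 24.
Achievable: 1 of them at 24 and 6 at 25 total 174.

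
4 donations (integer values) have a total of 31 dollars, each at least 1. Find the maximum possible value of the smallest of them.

7

The average is 31/4 < 8, so some value is ≤ 7.
Achievable: 1 of them at 7 and 3 at 8 total 31.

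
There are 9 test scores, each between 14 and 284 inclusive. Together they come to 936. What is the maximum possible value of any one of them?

284

To make one score as large as possible, make the other 8 as small as possible.
The other 8 contribute at least 8 × 14 = 112, leaving at most 936 − 112 = 824.
But each score is capped at 284, so the maximum is 284.
Achievable: one at 284 and the other 8 totalling 652, which fits since 8 × 14 ≤ 652 ≤ 8 × 284.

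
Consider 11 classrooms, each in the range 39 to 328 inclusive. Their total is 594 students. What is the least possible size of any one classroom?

39

To make one classroom as small as possible, make the other 10 as large as possible.
The other 10 can take up 10 × 328 = 3280 ≥ 594 − 39, so one classroom can sit at its floor of 39.
Achievable: one at 39 and the other 10 totalling 555, which fits since 10 × 39 ≤ 555 ≤ 10 × 328.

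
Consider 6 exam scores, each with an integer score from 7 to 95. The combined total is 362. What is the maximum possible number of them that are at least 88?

If k of the values are ≥ 88, the total is ≥ 88k + 7(6 − k).
Setting 88k + 7(6 − k) ≤ 362 gives 81k ≤ 320, so k ≤ 3.
k = 3 is achieved by 3 values at 88 and 3 at 7, total 285; add 77 to one value (staying below 88) to reach 362.

3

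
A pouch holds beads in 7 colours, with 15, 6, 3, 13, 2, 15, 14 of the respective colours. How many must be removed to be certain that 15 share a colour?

67

In the worst case you take as many as possible of each colour without reaching 15: 14 + 6 + 3 + 13 + 2 + 14 + 14 = 66.
The next one must give 15 of some colour, so 66 + 1 = 67.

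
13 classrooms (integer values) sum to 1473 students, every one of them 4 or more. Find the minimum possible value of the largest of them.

114

If every one of the 13 were at most 113, the total would be at most 13 × 113 = 1469 < 1473.
Equality holds with 4 values of 114 and 9 values of 113.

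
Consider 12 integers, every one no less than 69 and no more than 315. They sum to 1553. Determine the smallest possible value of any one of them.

69

To make one integer as small as possible, make the other 11 as large as possible.
The other 11 can take up 11 × 315 = 3465 ≥ 1553 − 69, so one integer can sit at its floor of 69.
Achievable: one at 69 and the other 11 totalling 1484, which fits since 11 × 69 ≤ 1484 ≤ 11 × 315.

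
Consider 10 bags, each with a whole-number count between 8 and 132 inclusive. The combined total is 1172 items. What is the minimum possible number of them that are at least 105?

Suppose at most 10 − j of them reach 105; then j values are ≤ 104 and the rest ≤ 132.
The total is then ≤ 104·j + 132·(10 − j) = 1320 − 28j. For this to be ≥ 1172 we need j ≤ 5, so at least 10 − 5 = 5 must reach 105.
Exactly 5 works: 5 values at 132 and 5 at 104 total 1180; lower one of the high values by 8 (still ≥ 105) to hit 1172.

5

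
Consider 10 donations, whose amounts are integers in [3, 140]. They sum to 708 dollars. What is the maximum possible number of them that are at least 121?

5

Suppose k of them are at least 121. Those contribute at least 121 each and the other 10 − k at least 3 each.
So the total is at least 121k + 3(10 − k) = 30 + 118k. This must be ≤ 708, giving k ≤ 5.
k = 5 is achieved by 5 values at 121 and 5 at 3, total 620; add 88 to one value (staying below 121) to reach 708.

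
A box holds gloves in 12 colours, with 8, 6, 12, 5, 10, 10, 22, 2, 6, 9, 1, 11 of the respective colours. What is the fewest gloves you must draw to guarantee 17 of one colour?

In the worst case you take as many as possible of each colour without reaching 17: 8 + 6 + 12 + 5 + 10 + 10 + 16 + 2 + 6 + 9 + 1 + 11 = 96.
The next one must give 17 of some colour, so 96 + 1 = 97.

97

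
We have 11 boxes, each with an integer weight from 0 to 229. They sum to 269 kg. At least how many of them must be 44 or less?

Each value above 44 is at least 45, contributing at least 45 − 0 = 45 above the floor 0.
The sum exceeds the floor total 0 by 269, so at most ⌊269/45⌋ = 5 exceed 44, and at least 6 are ≤ 44.
Exactly 6 works: 6 values at 0 and 5 at 45 total 225; raise one of the low values by 44 (still ≤ 44) to hit 269.

6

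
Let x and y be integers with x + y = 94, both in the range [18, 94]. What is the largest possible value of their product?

With x + y fixed, xy peaks when the two are closest together.
Taking x = 47 and y = 47 (both in [18, 94]) gives xy = 2209.

2209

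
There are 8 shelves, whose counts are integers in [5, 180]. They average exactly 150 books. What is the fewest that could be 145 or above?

The total is 8 × 150 = 1200.
Suppose at most 8 − j of them reach 145; then j values are ≤ 144 and the rest ≤ 180.
The total is then ≤ 144·j + 180·(8 − j) = 1440 − 36j. For this to be ≥ 1200 we need j ≤ 6, so at least 8 − 6 = 2 must reach 145.
Exactly 2 works: 2 values at 180 and 6 at 144 total 1224; lower one of the high values by 24 (still ≥ 145) to hit 1200.

2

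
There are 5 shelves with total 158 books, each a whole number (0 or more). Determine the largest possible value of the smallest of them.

The 5 values sum to 158, so their minimum is at most ⌊158/5⌋ = 31.
Taking 2 copies of 31 and 3 copies of 32 gives exactly 158, so 31 is attained.

31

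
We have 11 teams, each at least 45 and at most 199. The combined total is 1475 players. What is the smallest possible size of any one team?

45

Minimizing one value means maximizing the remaining 10.
The other 10 can take up 10 × 199 = 1990 ≥ 1475 − 45, so one team can sit at its floor of 45.
Achievable: one at 45 and the other 10 totalling 1430, which fits since 10 × 45 ≤ 1430 ≤ 10 × 199.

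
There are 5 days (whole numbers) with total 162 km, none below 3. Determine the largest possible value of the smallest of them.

The 5 values sum to 162, so their minimum is at most ⌊162/5⌋ = 32.
Equality holds with 3 values of 32 and 2 values of 33.

32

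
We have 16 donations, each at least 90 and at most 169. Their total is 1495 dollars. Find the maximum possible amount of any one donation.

To make one donation as large as possible, make the other 15 as small as possible.
The other 15 contribute at least 15 × 90 = 1350, leaving at most 1495 − 1350 = 145.
Since 145 ≤ 169, this is achievable: one at 145 and 15 at 90.

145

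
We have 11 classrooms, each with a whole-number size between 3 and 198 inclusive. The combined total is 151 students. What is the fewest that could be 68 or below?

10

Each value above 68 is at least 69, contributing at least 69 − 3 = 66 above the floor 3.
The sum exceeds the floor total 33 by 118, so at most ⌊118/66⌋ = 1 exceed 68, and at least 10 are ≤ 68.
Exactly 10 works: 10 values at 3 and 1 at 69 total 99; raise one of the low values by 52 (still ≤ 68) to hit 151.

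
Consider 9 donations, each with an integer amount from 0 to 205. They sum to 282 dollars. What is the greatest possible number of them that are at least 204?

1

With k values at 204 or above and the rest at least 0, the sum is at least 0 + 204k.
Since the sum is 282, we need 204k ≤ 282, i.e. k ≤ 1.
k = 1 is achieved by 1 value at 204 and 8 at 0, total 204; add 78 to one value (staying below 204) to reach 282.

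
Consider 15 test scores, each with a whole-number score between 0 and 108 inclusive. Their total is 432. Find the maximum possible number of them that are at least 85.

Suppose k of them are at least 85. Those contribute at least 85 each and the other 15 − k at least 0 each.
So the total is at least 85k + 0(15 − k) = 0 + 85k. This must be ≤ 432, giving k ≤ 5.
k = 5 is achieved by 5 values at 85 and 10 at 0, total 425; add 7 to one value (staying below 85) to reach 432.

5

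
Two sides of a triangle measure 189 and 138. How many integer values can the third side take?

The triangle inequality gives |189 − 138| < c < 189 + 138, i.e. 51 < c < 327.
So c can be any integer from 52 to 326: 275 values.

275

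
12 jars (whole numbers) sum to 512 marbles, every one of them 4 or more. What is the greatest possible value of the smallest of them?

42

If every one of the 12 were at least 43, the total would be at least 12 × 43 = 516 > 512.
Achievable: 4 of them at 42 and 8 at 43 total 512.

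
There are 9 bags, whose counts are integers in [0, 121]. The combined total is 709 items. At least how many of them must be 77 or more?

Each value short of 77 is at most 76, costing at least 121 − 76 = 45 against the maximum total of 1089.
We can afford to lose at most 1089 − 709 = 380, so at most ⌊380/45⌋ = 8 fall short, and at least 1 are ≥ 77.
Exactly 1 works: 1 value at 121 and 8 at 76 total 729; lower one of the high values by 20 (still ≥ 77) to hit 709.

1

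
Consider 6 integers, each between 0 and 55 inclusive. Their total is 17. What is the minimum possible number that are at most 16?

5

If only k of them are at most 16, the other 6 − k are at least 17, so the total is at least (6 − k)·17 + k·0.
This is ≤ 17, so (6 − k)·17 + 0k ≤ 17, which gives k ≥ 5.
Exactly 5 works: 5 values at 0 and 1 at 17 total 17.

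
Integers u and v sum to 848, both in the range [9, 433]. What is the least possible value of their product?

Since u + v is fixed, pushing one of them to its bound minimizes the product.
The extreme feasible split is u = 415, v = 433, giving uv = 179695.

179695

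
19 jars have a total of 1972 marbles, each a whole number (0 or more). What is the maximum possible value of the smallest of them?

103

The 19 values sum to 1972, so their minimum is at most ⌊1972/19⌋ = 103.
Achievable: 4 of them at 103 and 15 at 104 total 1972.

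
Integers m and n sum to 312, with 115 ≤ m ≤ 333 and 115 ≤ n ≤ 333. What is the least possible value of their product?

22655

mn = m(312 − m) is concave in m, so over [115, 197] it is minimized at an endpoint.
The extreme feasible split is m = 115, n = 197, giving mn = 22655.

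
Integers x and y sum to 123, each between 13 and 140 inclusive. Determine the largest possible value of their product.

3782

With x + y fixed, xy peaks when the two are closest together.
Taking x = 61 and y = 62 (both in [13, 140]) gives xy = 3782.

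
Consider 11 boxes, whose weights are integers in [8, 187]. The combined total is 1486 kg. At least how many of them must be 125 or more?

Suppose at most 11 − j of them reach 125; then j values are ≤ 124 and the rest ≤ 187.
The total is then ≤ 124·j + 187·(11 − j) = 2057 − 63j. For this to be ≥ 1486 we need j ≤ 9, so at least 11 − 9 = 2 must reach 125.
Exactly 2 works: 2 values at 187 and 9 at 124 total 1490; lower one of the high values by 4 (still ≥ 125) to hit 1486.

2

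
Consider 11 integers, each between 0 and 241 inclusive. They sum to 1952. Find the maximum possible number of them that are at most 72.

4

Each value at 72 or below falls at least 241 − 72 = 169 short of the ceiling 241.
The ceiling total is 11 × 241 = 2651, and we need 1952, so at most ⌊(2651 − 1952)/169⌋ = 4 can be that low.
k = 4 is achieved by 4 values at 72 and 7 at 241, total 1975; lower one of the 241's by 23 (still > 72) to reach 1952.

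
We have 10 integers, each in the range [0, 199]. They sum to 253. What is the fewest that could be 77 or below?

7

Let j be the number exceeding 77. Then the total is ≥ 78·j + 0·(10 − j) = 0 + 78j.
So 78j ≤ 253 and j ≤ 3; hence at least 10 − 3 = 7 are ≤ 77.
Exactly 7 works: 7 values at 0 and 3 at 78 total 234; raise one of the low values by 19 (still ≤ 77) to hit 253.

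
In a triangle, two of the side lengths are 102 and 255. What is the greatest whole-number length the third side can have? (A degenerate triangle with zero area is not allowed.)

356

The third side must be less than 102 + 255 = 357.
The largest integer below 357 is 356.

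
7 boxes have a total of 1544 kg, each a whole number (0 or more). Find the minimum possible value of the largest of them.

Some value must be at least ⌈1544/7⌉ = 221, since 7 × 220 = 1540 < 1544.
Equality holds with 4 values of 221 and 3 values of 220.

221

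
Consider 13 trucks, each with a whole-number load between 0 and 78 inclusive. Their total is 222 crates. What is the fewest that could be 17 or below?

If only k of them are at most 17, the other 13 − k are at least 18, so the total is at least (13 − k)·18 + k·0.
This is ≤ 222, so (13 − k)·18 + 0k ≤ 222, which gives k ≥ 1.
Exactly 1 works: 1 value at 0 and 12 at 18 total 216; raise one of the low values by 6 (still ≤ 17) to hit 222.

1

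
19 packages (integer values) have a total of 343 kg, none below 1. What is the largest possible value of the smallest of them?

18

If every one of the 19 were at least 19, the total would be at least 19 × 19 = 361 > 343.
Taking 18 copies of 18 and 1 copy of 19 gives exactly 343, so 18 is attained.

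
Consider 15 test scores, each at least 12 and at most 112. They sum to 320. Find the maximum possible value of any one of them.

To make one score as large as possible, make the other 14 as small as possible.
The other 14 contribute at least 14 × 12 = 168, leaving at most 320 − 168 = 152.
But each score is capped at 112, so the maximum is 112.
Achievable: one at 112 and the other 14 totalling 208, which fits since 14 × 12 ≤ 208 ≤ 14 × 112.

112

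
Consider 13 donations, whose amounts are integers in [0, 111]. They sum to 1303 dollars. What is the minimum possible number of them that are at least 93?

6

Each value short of 93 is at most 92, costing at least 111 − 92 = 19 against the maximum total of 1443.
We can afford to lose at most 1443 − 1303 = 140, so at most ⌊140/19⌋ = 7 fall short, and at least 6 are ≥ 93.
Exactly 6 works: 6 values at 111 and 7 at 92 total 1310; lower one of the high values by 7 (still ≥ 93) to hit 1303.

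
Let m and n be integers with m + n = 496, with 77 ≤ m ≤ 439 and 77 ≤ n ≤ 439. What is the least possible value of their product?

32263

mn = m(496 − m) is concave in m, so over [77, 419] it is minimized at an endpoint.
At the endpoint m = 77, n = 496 − 77 = 419, so mn = 77 × 419 = 32263.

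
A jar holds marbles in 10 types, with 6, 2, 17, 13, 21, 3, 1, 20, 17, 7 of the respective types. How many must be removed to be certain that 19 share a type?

In the worst case you take as many as possible of each type without reaching 19: 6 + 2 + 17 + 13 + 18 + 3 + 1 + 18 + 17 + 7 = 102.
The next one must give 19 of some type, so 102 + 1 = 103.

103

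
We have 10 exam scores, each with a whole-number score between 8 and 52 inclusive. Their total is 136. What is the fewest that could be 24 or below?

Let j be the number exceeding 24. Then the total is ≥ 25·j + 8·(10 − j) = 80 + 17j.
So 17j ≤ 56 and j ≤ 3; hence at least 10 − 3 = 7 are ≤ 24.
Exactly 7 works: 7 values at 8 and 3 at 25 total 131; raise one of the low values by 5 (still ≤ 24) to hit 136.

7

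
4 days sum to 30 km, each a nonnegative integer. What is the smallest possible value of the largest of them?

Some value must be at least ⌈30/4⌉ = 8, since 4 × 7 = 28 < 30.
Taking 2 copies of 7 and 2 copies of 8 gives exactly 30, so 8 is attained.

8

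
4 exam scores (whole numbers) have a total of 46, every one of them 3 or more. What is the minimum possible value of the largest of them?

The 4 values sum to 46, so their maximum is at least ⌈46/4⌉ = 12.
Taking 2 copies of 11 and 2 copies of 12 gives exactly 46, so 12 is attained.

12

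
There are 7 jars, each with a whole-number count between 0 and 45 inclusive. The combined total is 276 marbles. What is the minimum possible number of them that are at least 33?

If only k of them are at least 33, the other 7 − k are at most 32, so the total is at most k·45 + (7 − k)·32.
This must reach 276, so k·45 + (7 − k)·32 ≥ 276, giving k ≥ 4.
Exactly 4 works: 4 values at 45 and 3 at 32 total 276.

4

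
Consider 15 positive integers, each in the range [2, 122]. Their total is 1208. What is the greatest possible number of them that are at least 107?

If k of the values are ≥ 107, the total is ≥ 107k + 2(15 − k).
Setting 107k + 2(15 − k) ≤ 1208 gives 105k ≤ 1178, so k ≤ 11.
k = 11 is achieved by 11 values at 107 and 4 at 2, total 1185; add 23 to one value (staying below 107) to reach 1208.

11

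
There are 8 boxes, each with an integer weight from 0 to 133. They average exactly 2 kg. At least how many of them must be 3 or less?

The total is 8 × 2 = 16.
If only k of them are at most 3, the other 8 − k are at least 4, so the total is at least (8 − k)·4 + k·0.
This is ≤ 16, so (8 − k)·4 + 0k ≤ 16, which gives k ≥ 4.
Exactly 4 works: 4 values at 0 and 4 at 4 total 16.

4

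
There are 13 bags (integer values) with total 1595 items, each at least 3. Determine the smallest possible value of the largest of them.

123

Some value must be at least ⌈1595/13⌉ = 123, since 13 × 122 = 1586 < 1595.
Taking 4 copies of 122 and 9 copies of 123 gives exactly 1595, so 123 is attained.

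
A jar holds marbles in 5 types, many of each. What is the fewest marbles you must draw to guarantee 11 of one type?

You could draw 10 of every type without reaching 11 of any — 50 in all.
One more forces 11 of some type, so 50 + 1 = 51.

51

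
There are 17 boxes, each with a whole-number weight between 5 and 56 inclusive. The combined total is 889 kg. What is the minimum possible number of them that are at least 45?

Suppose at most 17 − j of them reach 45; then j values are ≤ 44 and the rest ≤ 56.
The total is then ≤ 44·j + 56·(17 − j) = 952 − 12j. For this to be ≥ 889 we need j ≤ 5, so at least 17 − 5 = 12 must reach 45.
Exactly 12 works: 12 values at 56 and 5 at 44 total 892; lower one of the high values by 3 (still ≥ 45) to hit 889.

12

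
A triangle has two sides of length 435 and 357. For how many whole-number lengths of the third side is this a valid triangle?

The triangle inequality gives |435 − 357| < c < 435 + 357, i.e. 78 < c < 792.
So c can be any integer from 79 to 791: 713 values.

713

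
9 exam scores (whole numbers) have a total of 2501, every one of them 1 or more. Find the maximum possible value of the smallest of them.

If every one of the 9 were at least 278, the total would be at least 9 × 278 = 2502 > 2501.
Taking 1 copy of 277 and 8 copies of 278 gives exactly 2501, so 277 is attained.

277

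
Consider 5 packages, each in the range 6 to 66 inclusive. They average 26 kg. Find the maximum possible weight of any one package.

66

To make one package as large as possible, make the other 4 as small as possible.
The total is 5 × 26 = 130.
The other 4 contribute at least 4 × 6 = 24, leaving at most 130 − 24 = 106.
But each package is capped at 66, so the maximum is 66.
Achievable: one at 66 and the other 4 totalling 64, which fits since 4 × 6 ≤ 64 ≤ 4 × 66.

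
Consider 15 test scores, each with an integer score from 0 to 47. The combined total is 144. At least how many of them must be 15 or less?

Each value above 15 is at least 16, contributing at least 16 − 0 = 16 above the floor 0.
The sum exceeds the floor total 0 by 144, so at most ⌊144/16⌋ = 9 exceed 15, and at least 6 are ≤ 15.
Exactly 6 works: 6 values at 0 and 9 at 16 total 144.

6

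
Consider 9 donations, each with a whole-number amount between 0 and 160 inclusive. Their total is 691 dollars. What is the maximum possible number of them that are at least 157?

Suppose k of them are at least 157. Those contribute at least 157 each and the other 9 − k at least 0 each.
So the total is at least 157k + 0(9 − k) = 0 + 157k. This must be ≤ 691, giving k ≤ 4.
k = 4 is achieved by 4 values at 157 and 5 at 0, total 628; add 63 to one value (staying below 157) to reach 691.

4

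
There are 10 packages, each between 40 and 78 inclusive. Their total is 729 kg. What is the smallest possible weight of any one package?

Minimizing one value means maximizing the remaining 9.
The other 9 can take up 9 × 78 = 702 ≥ 729 − 40, so one package can sit at its floor of 40.
Achievable: one at 40 and the other 9 totalling 689, which fits since 9 × 40 ≤ 689 ≤ 9 × 78.

40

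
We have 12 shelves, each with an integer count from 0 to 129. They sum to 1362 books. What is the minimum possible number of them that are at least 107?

4

Each value short of 107 is at most 106, costing at least 129 − 106 = 23 against the maximum total of 1548.
We can afford to lose at most 1548 − 1362 = 186, so at most ⌊186/23⌋ = 8 fall short, and at least 4 are ≥ 107.
Exactly 4 works: 4 values at 129 and 8 at 106 total 1364; lower one of the high values by 2 (still ≥ 107) to hit 1362.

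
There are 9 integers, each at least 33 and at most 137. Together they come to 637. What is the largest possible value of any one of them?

137

To make one integer as large as possible, make the other 8 as small as possible.
The other 8 contribute at least 8 × 33 = 264, leaving at most 637 − 264 = 373.
But each integer is capped at 137, so the maximum is 137.
Achievable: one at 137 and the other 8 totalling 500, which fits since 8 × 33 ≤ 500 ≤ 8 × 137.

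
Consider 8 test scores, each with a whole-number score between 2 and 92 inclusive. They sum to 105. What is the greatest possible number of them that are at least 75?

With k values at 75 or above and the rest at least 2, the sum is at least 16 + 73k.
Since the sum is 105, we need 73k ≤ 89, i.e. k ≤ 1.
k = 1 is achieved by 1 value at 75 and 7 at 2, total 89; add 16 to one value (staying below 75) to reach 105.

1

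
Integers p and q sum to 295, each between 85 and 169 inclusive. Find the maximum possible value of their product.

pq = p(295 − p) is maximized when p is as near 295/2 as the bounds allow.
Taking p = 147 and q = 148 (both in [85, 169]) gives pq = 21756.

21756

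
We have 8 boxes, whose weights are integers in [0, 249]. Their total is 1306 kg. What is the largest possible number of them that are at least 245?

5

With k values at 245 or above and the rest at least 0, the sum is at least 0 + 245k.
Since the sum is 1306, we need 245k ≤ 1306, i.e. k ≤ 5.
k = 5 is achieved by 5 values at 245 and 3 at 0, total 1225; add 81 to one value (staying below 245) to reach 1306.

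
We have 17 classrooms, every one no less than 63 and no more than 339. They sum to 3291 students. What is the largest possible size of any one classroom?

Maximizing one value means minimizing the remaining 16.
The other 16 contribute at least 16 × 63 = 1008, leaving at most 3291 − 1008 = 2283.
But each classroom is capped at 339, so the maximum is 339.
Achievable: one at 339 and the other 16 totalling 2952, which fits since 16 × 63 ≤ 2952 ≤ 16 × 339.

339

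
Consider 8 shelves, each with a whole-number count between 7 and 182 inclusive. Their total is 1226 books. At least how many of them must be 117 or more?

5

Each value short of 117 is at most 116, costing at least 182 − 116 = 66 against the maximum total of 1456.
We can afford to lose at most 1456 − 1226 = 230, so at most ⌊230/66⌋ = 3 fall short, and at least 5 are ≥ 117.
Exactly 5 works: 5 values at 182 and 3 at 116 total 1258; lower one of the high values by 32 (still ≥ 117) to hit 1226.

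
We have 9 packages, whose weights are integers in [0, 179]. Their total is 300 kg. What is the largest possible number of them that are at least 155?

1

With k values at 155 or above and the rest at least 0, the sum is at least 0 + 155k.
Since the sum is 300, we need 155k ≤ 300, i.e. k ≤ 1.
k = 1 is achieved by 1 value at 155 and 8 at 0, total 155; add 145 to one value (staying below 155) to reach 300.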